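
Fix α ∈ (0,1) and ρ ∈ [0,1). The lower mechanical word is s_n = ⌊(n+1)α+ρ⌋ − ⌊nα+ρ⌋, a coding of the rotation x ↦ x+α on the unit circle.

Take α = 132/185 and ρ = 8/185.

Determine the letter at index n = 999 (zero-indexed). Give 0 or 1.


1

(n+1)α + ρ = (1000·132 + 8) / 185 = 132008/185
nα + ρ     = (999·132 + 8) / 185 = 131876/185
⌊132008/185⌋ = 713,  ⌊131876/185⌋ = 712
s_{999} = 713 − 712 = 1


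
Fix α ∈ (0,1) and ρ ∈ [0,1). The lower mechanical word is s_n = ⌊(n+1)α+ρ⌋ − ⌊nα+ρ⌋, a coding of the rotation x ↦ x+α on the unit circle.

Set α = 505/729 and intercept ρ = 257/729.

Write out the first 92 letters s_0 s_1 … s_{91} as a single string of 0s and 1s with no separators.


n=0: ⌊(1·505+257)/729⌋ − ⌊(0·505+257)/729⌋ = ⌊762/729⌋ − ⌊257/729⌋ = 1 − 0 = 1
n=1: ⌊(2·505+257)/729⌋ − ⌊(1·505+257)/729⌋ = ⌊1267/729⌋ − ⌊762/729⌋ = 1 − 1 = 0
n=2: ⌊(3·505+257)/729⌋ − ⌊(2·505+257)/729⌋ = ⌊1772/729⌋ − ⌊1267/729⌋ = 2 − 1 = 1
n=3: ⌊(4·505+257)/729⌋ − ⌊(3·505+257)/729⌋ = ⌊2277/729⌋ − ⌊1772/729⌋ = 3 − 2 = 1
n=4: ⌊(5·505+257)/729⌋ − ⌊(4·505+257)/729⌋ = ⌊2782/729⌋ − ⌊2277/729⌋ = 3 − 3 = 0
n=5: ⌊(6·505+257)/729⌋ − ⌊(5·505+257)/729⌋ = ⌊3287/729⌋ − ⌊2782/729⌋ = 4 − 3 = 1
n=6: ⌊(7·505+257)/729⌋ − ⌊(6·505+257)/729⌋ = ⌊3792/729⌋ − ⌊3287/729⌋ = 5 − 4 = 1
n=7: ⌊(8·505+257)/729⌋ − ⌊(7·505+257)/729⌋ = ⌊4297/729⌋ − ⌊3792/729⌋ = 5 − 5 = 0
n=8: ⌊(9·505+257)/729⌋ − ⌊(8·505+257)/729⌋ = ⌊4802/729⌋ − ⌊4297/729⌋ = 6 − 5 = 1
n=9: ⌊(10·505+257)/729⌋ − ⌊(9·505+257)/729⌋ = ⌊5307/729⌋ − ⌊4802/729⌋ = 7 − 6 = 1
n=10: ⌊(11·505+257)/729⌋ − ⌊(10·505+257)/729⌋ = ⌊5812/729⌋ − ⌊5307/729⌋ = 7 − 7 = 0
n=11: ⌊(12·505+257)/729⌋ − ⌊(11·505+257)/729⌋ = ⌊6317/729⌋ − ⌊5812/729⌋ = 8 − 7 = 1
n=12: ⌊(13·505+257)/729⌋ − ⌊(12·505+257)/729⌋ = ⌊6822/729⌋ − ⌊6317/729⌋ = 9 − 8 = 1
n=13: ⌊(14·505+257)/729⌋ − ⌊(13·505+257)/729⌋ = ⌊7327/729⌋ − ⌊6822/729⌋ = 10 − 9 = 1
n=14: ⌊(15·505+257)/729⌋ − ⌊(14·505+257)/729⌋ = ⌊7832/729⌋ − ⌊7327/729⌋ = 10 − 10 = 0
n=15: ⌊(16·505+257)/729⌋ − ⌊(15·505+257)/729⌋ = ⌊8337/729⌋ − ⌊7832/729⌋ = 11 − 10 = 1
n=16: ⌊(17·505+257)/729⌋ − ⌊(16·505+257)/729⌋ = ⌊8842/729⌋ − ⌊8337/729⌋ = 12 − 11 = 1
n=17: ⌊(18·505+257)/729⌋ − ⌊(17·505+257)/729⌋ = ⌊9347/729⌋ − ⌊8842/729⌋ = 12 − 12 = 0
n=18: ⌊(19·505+257)/729⌋ − ⌊(18·505+257)/729⌋ = ⌊9852/729⌋ − ⌊9347/729⌋ = 13 − 12 = 1
n=19: ⌊(20·505+257)/729⌋ − ⌊(19·505+257)/729⌋ = ⌊10357/729⌋ − ⌊9852/729⌋ = 14 − 13 = 1
n=20: ⌊(21·505+257)/729⌋ − ⌊(20·505+257)/729⌋ = ⌊10862/729⌋ − ⌊10357/729⌋ = 14 − 14 = 0
n=21: ⌊(22·505+257)/729⌋ − ⌊(21·505+257)/729⌋ = ⌊11367/729⌋ − ⌊10862/729⌋ = 15 − 14 = 1
n=22: ⌊(23·505+257)/729⌋ − ⌊(22·505+257)/729⌋ = ⌊11872/729⌋ − ⌊11367/729⌋ = 16 − 15 = 1
n=23: ⌊(24·505+257)/729⌋ − ⌊(23·505+257)/729⌋ = ⌊12377/729⌋ − ⌊11872/729⌋ = 16 − 16 = 0
n=24: ⌊(25·505+257)/729⌋ − ⌊(24·505+257)/729⌋ = ⌊12882/729⌋ − ⌊12377/729⌋ = 17 − 16 = 1
n=25: ⌊(26·505+257)/729⌋ − ⌊(25·505+257)/729⌋ = ⌊13387/729⌋ − ⌊12882/729⌋ = 18 − 17 = 1
n=26: ⌊(27·505+257)/729⌋ − ⌊(26·505+257)/729⌋ = ⌊13892/729⌋ − ⌊13387/729⌋ = 19 − 18 = 1
n=27: ⌊(28·505+257)/729⌋ − ⌊(27·505+257)/729⌋ = ⌊14397/729⌋ − ⌊13892/729⌋ = 19 − 19 = 0
n=28: ⌊(29·505+257)/729⌋ − ⌊(28·505+257)/729⌋ = ⌊14902/729⌋ − ⌊14397/729⌋ = 20 − 19 = 1
n=29: ⌊(30·505+257)/729⌋ − ⌊(29·505+257)/729⌋ = ⌊15407/729⌋ − ⌊14902/729⌋ = 21 − 20 = 1
n=30: ⌊(31·505+257)/729⌋ − ⌊(30·505+257)/729⌋ = ⌊15912/729⌋ − ⌊15407/729⌋ = 21 − 21 = 0
n=31: ⌊(32·505+257)/729⌋ − ⌊(31·505+257)/729⌋ = ⌊16417/729⌋ − ⌊15912/729⌋ = 22 − 21 = 1
n=32: ⌊(33·505+257)/729⌋ − ⌊(32·505+257)/729⌋ = ⌊16922/729⌋ − ⌊16417/729⌋ = 23 − 22 = 1
n=33: ⌊(34·505+257)/729⌋ − ⌊(33·505+257)/729⌋ = ⌊17427/729⌋ − ⌊16922/729⌋ = 23 − 23 = 0
n=34: ⌊(35·505+257)/729⌋ − ⌊(34·505+257)/729⌋ = ⌊17932/729⌋ − ⌊17427/729⌋ = 24 − 23 = 1
n=35: ⌊(36·505+257)/729⌋ − ⌊(35·505+257)/729⌋ = ⌊18437/729⌋ − ⌊17932/729⌋ = 25 − 24 = 1
n=36: ⌊(37·505+257)/729⌋ − ⌊(36·505+257)/729⌋ = ⌊18942/729⌋ − ⌊18437/729⌋ = 25 − 25 = 0
n=37: ⌊(38·505+257)/729⌋ − ⌊(37·505+257)/729⌋ = ⌊19447/729⌋ − ⌊18942/729⌋ = 26 − 25 = 1
n=38: ⌊(39·505+257)/729⌋ − ⌊(38·505+257)/729⌋ = ⌊19952/729⌋ − ⌊19447/729⌋ = 27 − 26 = 1
n=39: ⌊(40·505+257)/729⌋ − ⌊(39·505+257)/729⌋ = ⌊20457/729⌋ − ⌊19952/729⌋ = 28 − 27 = 1
n=40: ⌊(41·505+257)/729⌋ − ⌊(40·505+257)/729⌋ = ⌊20962/729⌋ − ⌊20457/729⌋ = 28 − 28 = 0
n=41: ⌊(42·505+257)/729⌋ − ⌊(41·505+257)/729⌋ = ⌊21467/729⌋ − ⌊20962/729⌋ = 29 − 28 = 1
n=42: ⌊(43·505+257)/729⌋ − ⌊(42·505+257)/729⌋ = ⌊21972/729⌋ − ⌊21467/729⌋ = 30 − 29 = 1
n=43: ⌊(44·505+257)/729⌋ − ⌊(43·505+257)/729⌋ = ⌊22477/729⌋ − ⌊21972/729⌋ = 30 − 30 = 0
n=44: ⌊(45·505+257)/729⌋ − ⌊(44·505+257)/729⌋ = ⌊22982/729⌋ − ⌊22477/729⌋ = 31 − 30 = 1
n=45: ⌊(46·505+257)/729⌋ − ⌊(45·505+257)/729⌋ = ⌊23487/729⌋ − ⌊22982/729⌋ = 32 − 31 = 1
n=46: ⌊(47·505+257)/729⌋ − ⌊(46·505+257)/729⌋ = ⌊23992/729⌋ − ⌊23487/729⌋ = 32 − 32 = 0
n=47: ⌊(48·505+257)/729⌋ − ⌊(47·505+257)/729⌋ = ⌊24497/729⌋ − ⌊23992/729⌋ = 33 − 32 = 1
n=48: ⌊(49·505+257)/729⌋ − ⌊(48·505+257)/729⌋ = ⌊25002/729⌋ − ⌊24497/729⌋ = 34 − 33 = 1
n=49: ⌊(50·505+257)/729⌋ − ⌊(49·505+257)/729⌋ = ⌊25507/729⌋ − ⌊25002/729⌋ = 34 − 34 = 0
n=50: ⌊(51·505+257)/729⌋ − ⌊(50·505+257)/729⌋ = ⌊26012/729⌋ − ⌊25507/729⌋ = 35 − 34 = 1
n=51: ⌊(52·505+257)/729⌋ − ⌊(51·505+257)/729⌋ = ⌊26517/729⌋ − ⌊26012/729⌋ = 36 − 35 = 1
n=52: ⌊(53·505+257)/729⌋ − ⌊(52·505+257)/729⌋ = ⌊27022/729⌋ − ⌊26517/729⌋ = 37 − 36 = 1
n=53: ⌊(54·505+257)/729⌋ − ⌊(53·505+257)/729⌋ = ⌊27527/729⌋ − ⌊27022/729⌋ = 37 − 37 = 0
n=54: ⌊(55·505+257)/729⌋ − ⌊(54·505+257)/729⌋ = ⌊28032/729⌋ − ⌊27527/729⌋ = 38 − 37 = 1
n=55: ⌊(56·505+257)/729⌋ − ⌊(55·505+257)/729⌋ = ⌊28537/729⌋ − ⌊28032/729⌋ = 39 − 38 = 1
n=56: ⌊(57·505+257)/729⌋ − ⌊(56·505+257)/729⌋ = ⌊29042/729⌋ − ⌊28537/729⌋ = 39 − 39 = 0
n=57: ⌊(58·505+257)/729⌋ − ⌊(57·505+257)/729⌋ = ⌊29547/729⌋ − ⌊29042/729⌋ = 40 − 39 = 1
n=58: ⌊(59·505+257)/729⌋ − ⌊(58·505+257)/729⌋ = ⌊30052/729⌋ − ⌊29547/729⌋ = 41 − 40 = 1
n=59: ⌊(60·505+257)/729⌋ − ⌊(59·505+257)/729⌋ = ⌊30557/729⌋ − ⌊30052/729⌋ = 41 − 41 = 0
n=60: ⌊(61·505+257)/729⌋ − ⌊(60·505+257)/729⌋ = ⌊31062/729⌋ − ⌊30557/729⌋ = 42 − 41 = 1
n=61: ⌊(62·505+257)/729⌋ − ⌊(61·505+257)/729⌋ = ⌊31567/729⌋ − ⌊31062/729⌋ = 43 − 42 = 1
n=62: ⌊(63·505+257)/729⌋ − ⌊(62·505+257)/729⌋ = ⌊32072/729⌋ − ⌊31567/729⌋ = 43 − 43 = 0
n=63: ⌊(64·505+257)/729⌋ − ⌊(63·505+257)/729⌋ = ⌊32577/729⌋ − ⌊32072/729⌋ = 44 − 43 = 1
n=64: ⌊(65·505+257)/729⌋ − ⌊(64·505+257)/729⌋ = ⌊33082/729⌋ − ⌊32577/729⌋ = 45 − 44 = 1
n=65: ⌊(66·505+257)/729⌋ − ⌊(65·505+257)/729⌋ = ⌊33587/729⌋ − ⌊33082/729⌋ = 46 − 45 = 1
n=66: ⌊(67·505+257)/729⌋ − ⌊(66·505+257)/729⌋ = ⌊34092/729⌋ − ⌊33587/729⌋ = 46 − 46 = 0
n=67: ⌊(68·505+257)/729⌋ − ⌊(67·505+257)/729⌋ = ⌊34597/729⌋ − ⌊34092/729⌋ = 47 − 46 = 1
n=68: ⌊(69·505+257)/729⌋ − ⌊(68·505+257)/729⌋ = ⌊35102/729⌋ − ⌊34597/729⌋ = 48 − 47 = 1
n=69: ⌊(70·505+257)/729⌋ − ⌊(69·505+257)/729⌋ = ⌊35607/729⌋ − ⌊35102/729⌋ = 48 − 48 = 0
n=70: ⌊(71·505+257)/729⌋ − ⌊(70·505+257)/729⌋ = ⌊36112/729⌋ − ⌊35607/729⌋ = 49 − 48 = 1
n=71: ⌊(72·505+257)/729⌋ − ⌊(71·505+257)/729⌋ = ⌊36617/729⌋ − ⌊36112/729⌋ = 50 − 49 = 1
n=72: ⌊(73·505+257)/729⌋ − ⌊(72·505+257)/729⌋ = ⌊37122/729⌋ − ⌊36617/729⌋ = 50 − 50 = 0
n=73: ⌊(74·505+257)/729⌋ − ⌊(73·505+257)/729⌋ = ⌊37627/729⌋ − ⌊37122/729⌋ = 51 − 50 = 1
n=74: ⌊(75·505+257)/729⌋ − ⌊(74·505+257)/729⌋ = ⌊38132/729⌋ − ⌊37627/729⌋ = 52 − 51 = 1
n=75: ⌊(76·505+257)/729⌋ − ⌊(75·505+257)/729⌋ = ⌊38637/729⌋ − ⌊38132/729⌋ = 53 − 52 = 1
n=76: ⌊(77·505+257)/729⌋ − ⌊(76·505+257)/729⌋ = ⌊39142/729⌋ − ⌊38637/729⌋ = 53 − 53 = 0
n=77: ⌊(78·505+257)/729⌋ − ⌊(77·505+257)/729⌋ = ⌊39647/729⌋ − ⌊39142/729⌋ = 54 − 53 = 1
n=78: ⌊(79·505+257)/729⌋ − ⌊(78·505+257)/729⌋ = ⌊40152/729⌋ − ⌊39647/729⌋ = 55 − 54 = 1
n=79: ⌊(80·505+257)/729⌋ − ⌊(79·505+257)/729⌋ = ⌊40657/729⌋ − ⌊40152/729⌋ = 55 − 55 = 0
n=80: ⌊(81·505+257)/729⌋ − ⌊(80·505+257)/729⌋ = ⌊41162/729⌋ − ⌊40657/729⌋ = 56 − 55 = 1
n=81: ⌊(82·505+257)/729⌋ − ⌊(81·505+257)/729⌋ = ⌊41667/729⌋ − ⌊41162/729⌋ = 57 − 56 = 1
n=82: ⌊(83·505+257)/729⌋ − ⌊(82·505+257)/729⌋ = ⌊42172/729⌋ − ⌊41667/729⌋ = 57 − 57 = 0
n=83: ⌊(84·505+257)/729⌋ − ⌊(83·505+257)/729⌋ = ⌊42677/729⌋ − ⌊42172/729⌋ = 58 − 57 = 1
n=84: ⌊(85·505+257)/729⌋ − ⌊(84·505+257)/729⌋ = ⌊43182/729⌋ − ⌊42677/729⌋ = 59 − 58 = 1
n=85: ⌊(86·505+257)/729⌋ − ⌊(85·505+257)/729⌋ = ⌊43687/729⌋ − ⌊43182/729⌋ = 59 − 59 = 0
n=86: ⌊(87·505+257)/729⌋ − ⌊(86·505+257)/729⌋ = ⌊44192/729⌋ − ⌊43687/729⌋ = 60 − 59 = 1
n=87: ⌊(88·505+257)/729⌋ − ⌊(87·505+257)/729⌋ = ⌊44697/729⌋ − ⌊44192/729⌋ = 61 − 60 = 1
n=88: ⌊(89·505+257)/729⌋ − ⌊(88·505+257)/729⌋ = ⌊45202/729⌋ − ⌊44697/729⌋ = 62 − 61 = 1
n=89: ⌊(90·505+257)/729⌋ − ⌊(89·505+257)/729⌋ = ⌊45707/729⌋ − ⌊45202/729⌋ = 62 − 62 = 0
n=90: ⌊(91·505+257)/729⌋ − ⌊(90·505+257)/729⌋ = ⌊46212/729⌋ − ⌊45707/729⌋ = 63 − 62 = 1
n=91: ⌊(92·505+257)/729⌋ − ⌊(91·505+257)/729⌋ = ⌊46717/729⌋ − ⌊46212/729⌋ = 64 − 63 = 1

10110110110111011011011011101101101101110110110110111011011011011101101101110110110110111011


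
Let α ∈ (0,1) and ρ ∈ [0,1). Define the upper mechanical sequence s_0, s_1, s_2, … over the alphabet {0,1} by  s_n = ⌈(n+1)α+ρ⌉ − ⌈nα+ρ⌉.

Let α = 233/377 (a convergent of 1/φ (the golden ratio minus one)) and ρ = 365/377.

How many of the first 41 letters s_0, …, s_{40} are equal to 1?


#1s = Σ_{n=0}^{40} s_n = Σ_{n=0}^{40} (⌈(n+1)α+ρ⌉ − ⌈nα+ρ⌉)
the sum telescopes: every ⌈nα+ρ⌉ with 0 < n < 41 appears once with + and once with −, leaving ⌈41α+ρ⌉ − ⌈0·α+ρ⌉
41α + ρ = (41·233 + 365) / 377 = 9918/377
ρ = 365/377
⌈9918/377⌉ = 27,  ⌈365/377⌉ = 1
#1s = 27 − 1 = 26

26


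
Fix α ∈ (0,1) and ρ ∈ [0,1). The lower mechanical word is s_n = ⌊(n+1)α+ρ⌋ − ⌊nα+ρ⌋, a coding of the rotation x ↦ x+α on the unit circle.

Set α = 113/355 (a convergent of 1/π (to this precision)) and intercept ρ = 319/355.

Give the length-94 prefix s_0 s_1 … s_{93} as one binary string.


n=0: ⌊(1·113+319)/355⌋ − ⌊(0·113+319)/355⌋ = ⌊432/355⌋ − ⌊319/355⌋ = 1 − 0 = 1
n=1: ⌊(2·113+319)/355⌋ − ⌊(1·113+319)/355⌋ = ⌊545/355⌋ − ⌊432/355⌋ = 1 − 1 = 0
n=2: ⌊(3·113+319)/355⌋ − ⌊(2·113+319)/355⌋ = ⌊658/355⌋ − ⌊545/355⌋ = 1 − 1 = 0
n=3: ⌊(4·113+319)/355⌋ − ⌊(3·113+319)/355⌋ = ⌊771/355⌋ − ⌊658/355⌋ = 2 − 1 = 1
n=4: ⌊(5·113+319)/355⌋ − ⌊(4·113+319)/355⌋ = ⌊884/355⌋ − ⌊771/355⌋ = 2 − 2 = 0
n=5: ⌊(6·113+319)/355⌋ − ⌊(5·113+319)/355⌋ = ⌊997/355⌋ − ⌊884/355⌋ = 2 − 2 = 0
n=6: ⌊(7·113+319)/355⌋ − ⌊(6·113+319)/355⌋ = ⌊1110/355⌋ − ⌊997/355⌋ = 3 − 2 = 1
n=7: ⌊(8·113+319)/355⌋ − ⌊(7·113+319)/355⌋ = ⌊1223/355⌋ − ⌊1110/355⌋ = 3 − 3 = 0
n=8: ⌊(9·113+319)/355⌋ − ⌊(8·113+319)/355⌋ = ⌊1336/355⌋ − ⌊1223/355⌋ = 3 − 3 = 0
n=9: ⌊(10·113+319)/355⌋ − ⌊(9·113+319)/355⌋ = ⌊1449/355⌋ − ⌊1336/355⌋ = 4 − 3 = 1
n=10: ⌊(11·113+319)/355⌋ − ⌊(10·113+319)/355⌋ = ⌊1562/355⌋ − ⌊1449/355⌋ = 4 − 4 = 0
n=11: ⌊(12·113+319)/355⌋ − ⌊(11·113+319)/355⌋ = ⌊1675/355⌋ − ⌊1562/355⌋ = 4 − 4 = 0
n=12: ⌊(13·113+319)/355⌋ − ⌊(12·113+319)/355⌋ = ⌊1788/355⌋ − ⌊1675/355⌋ = 5 − 4 = 1
n=13: ⌊(14·113+319)/355⌋ − ⌊(13·113+319)/355⌋ = ⌊1901/355⌋ − ⌊1788/355⌋ = 5 − 5 = 0
n=14: ⌊(15·113+319)/355⌋ − ⌊(14·113+319)/355⌋ = ⌊2014/355⌋ − ⌊1901/355⌋ = 5 − 5 = 0
n=15: ⌊(16·113+319)/355⌋ − ⌊(15·113+319)/355⌋ = ⌊2127/355⌋ − ⌊2014/355⌋ = 5 − 5 = 0
n=16: ⌊(17·113+319)/355⌋ − ⌊(16·113+319)/355⌋ = ⌊2240/355⌋ − ⌊2127/355⌋ = 6 − 5 = 1
n=17: ⌊(18·113+319)/355⌋ − ⌊(17·113+319)/355⌋ = ⌊2353/355⌋ − ⌊2240/355⌋ = 6 − 6 = 0
n=18: ⌊(19·113+319)/355⌋ − ⌊(18·113+319)/355⌋ = ⌊2466/355⌋ − ⌊2353/355⌋ = 6 − 6 = 0
n=19: ⌊(20·113+319)/355⌋ − ⌊(19·113+319)/355⌋ = ⌊2579/355⌋ − ⌊2466/355⌋ = 7 − 6 = 1
n=20: ⌊(21·113+319)/355⌋ − ⌊(20·113+319)/355⌋ = ⌊2692/355⌋ − ⌊2579/355⌋ = 7 − 7 = 0
n=21: ⌊(22·113+319)/355⌋ − ⌊(21·113+319)/355⌋ = ⌊2805/355⌋ − ⌊2692/355⌋ = 7 − 7 = 0
n=22: ⌊(23·113+319)/355⌋ − ⌊(22·113+319)/355⌋ = ⌊2918/355⌋ − ⌊2805/355⌋ = 8 − 7 = 1
n=23: ⌊(24·113+319)/355⌋ − ⌊(23·113+319)/355⌋ = ⌊3031/355⌋ − ⌊2918/355⌋ = 8 − 8 = 0
n=24: ⌊(25·113+319)/355⌋ − ⌊(24·113+319)/355⌋ = ⌊3144/355⌋ − ⌊3031/355⌋ = 8 − 8 = 0
n=25: ⌊(26·113+319)/355⌋ − ⌊(25·113+319)/355⌋ = ⌊3257/355⌋ − ⌊3144/355⌋ = 9 − 8 = 1
n=26: ⌊(27·113+319)/355⌋ − ⌊(26·113+319)/355⌋ = ⌊3370/355⌋ − ⌊3257/355⌋ = 9 − 9 = 0
n=27: ⌊(28·113+319)/355⌋ − ⌊(27·113+319)/355⌋ = ⌊3483/355⌋ − ⌊3370/355⌋ = 9 − 9 = 0
n=28: ⌊(29·113+319)/355⌋ − ⌊(28·113+319)/355⌋ = ⌊3596/355⌋ − ⌊3483/355⌋ = 10 − 9 = 1
n=29: ⌊(30·113+319)/355⌋ − ⌊(29·113+319)/355⌋ = ⌊3709/355⌋ − ⌊3596/355⌋ = 10 − 10 = 0
n=30: ⌊(31·113+319)/355⌋ − ⌊(30·113+319)/355⌋ = ⌊3822/355⌋ − ⌊3709/355⌋ = 10 − 10 = 0
n=31: ⌊(32·113+319)/355⌋ − ⌊(31·113+319)/355⌋ = ⌊3935/355⌋ − ⌊3822/355⌋ = 11 − 10 = 1
n=32: ⌊(33·113+319)/355⌋ − ⌊(32·113+319)/355⌋ = ⌊4048/355⌋ − ⌊3935/355⌋ = 11 − 11 = 0
n=33: ⌊(34·113+319)/355⌋ − ⌊(33·113+319)/355⌋ = ⌊4161/355⌋ − ⌊4048/355⌋ = 11 − 11 = 0
n=34: ⌊(35·113+319)/355⌋ − ⌊(34·113+319)/355⌋ = ⌊4274/355⌋ − ⌊4161/355⌋ = 12 − 11 = 1
n=35: ⌊(36·113+319)/355⌋ − ⌊(35·113+319)/355⌋ = ⌊4387/355⌋ − ⌊4274/355⌋ = 12 − 12 = 0
n=36: ⌊(37·113+319)/355⌋ − ⌊(36·113+319)/355⌋ = ⌊4500/355⌋ − ⌊4387/355⌋ = 12 − 12 = 0
n=37: ⌊(38·113+319)/355⌋ − ⌊(37·113+319)/355⌋ = ⌊4613/355⌋ − ⌊4500/355⌋ = 12 − 12 = 0
n=38: ⌊(39·113+319)/355⌋ − ⌊(38·113+319)/355⌋ = ⌊4726/355⌋ − ⌊4613/355⌋ = 13 − 12 = 1
n=39: ⌊(40·113+319)/355⌋ − ⌊(39·113+319)/355⌋ = ⌊4839/355⌋ − ⌊4726/355⌋ = 13 − 13 = 0
n=40: ⌊(41·113+319)/355⌋ − ⌊(40·113+319)/355⌋ = ⌊4952/355⌋ − ⌊4839/355⌋ = 13 − 13 = 0
n=41: ⌊(42·113+319)/355⌋ − ⌊(41·113+319)/355⌋ = ⌊5065/355⌋ − ⌊4952/355⌋ = 14 − 13 = 1
n=42: ⌊(43·113+319)/355⌋ − ⌊(42·113+319)/355⌋ = ⌊5178/355⌋ − ⌊5065/355⌋ = 14 − 14 = 0
n=43: ⌊(44·113+319)/355⌋ − ⌊(43·113+319)/355⌋ = ⌊5291/355⌋ − ⌊5178/355⌋ = 14 − 14 = 0
n=44: ⌊(45·113+319)/355⌋ − ⌊(44·113+319)/355⌋ = ⌊5404/355⌋ − ⌊5291/355⌋ = 15 − 14 = 1
n=45: ⌊(46·113+319)/355⌋ − ⌊(45·113+319)/355⌋ = ⌊5517/355⌋ − ⌊5404/355⌋ = 15 − 15 = 0
n=46: ⌊(47·113+319)/355⌋ − ⌊(46·113+319)/355⌋ = ⌊5630/355⌋ − ⌊5517/355⌋ = 15 − 15 = 0
n=47: ⌊(48·113+319)/355⌋ − ⌊(47·113+319)/355⌋ = ⌊5743/355⌋ − ⌊5630/355⌋ = 16 − 15 = 1
n=48: ⌊(49·113+319)/355⌋ − ⌊(48·113+319)/355⌋ = ⌊5856/355⌋ − ⌊5743/355⌋ = 16 − 16 = 0
n=49: ⌊(50·113+319)/355⌋ − ⌊(49·113+319)/355⌋ = ⌊5969/355⌋ − ⌊5856/355⌋ = 16 − 16 = 0
n=50: ⌊(51·113+319)/355⌋ − ⌊(50·113+319)/355⌋ = ⌊6082/355⌋ − ⌊5969/355⌋ = 17 − 16 = 1
n=51: ⌊(52·113+319)/355⌋ − ⌊(51·113+319)/355⌋ = ⌊6195/355⌋ − ⌊6082/355⌋ = 17 − 17 = 0
n=52: ⌊(53·113+319)/355⌋ − ⌊(52·113+319)/355⌋ = ⌊6308/355⌋ − ⌊6195/355⌋ = 17 − 17 = 0
n=53: ⌊(54·113+319)/355⌋ − ⌊(53·113+319)/355⌋ = ⌊6421/355⌋ − ⌊6308/355⌋ = 18 − 17 = 1
n=54: ⌊(55·113+319)/355⌋ − ⌊(54·113+319)/355⌋ = ⌊6534/355⌋ − ⌊6421/355⌋ = 18 − 18 = 0
n=55: ⌊(56·113+319)/355⌋ − ⌊(55·113+319)/355⌋ = ⌊6647/355⌋ − ⌊6534/355⌋ = 18 − 18 = 0
n=56: ⌊(57·113+319)/355⌋ − ⌊(56·113+319)/355⌋ = ⌊6760/355⌋ − ⌊6647/355⌋ = 19 − 18 = 1
n=57: ⌊(58·113+319)/355⌋ − ⌊(57·113+319)/355⌋ = ⌊6873/355⌋ − ⌊6760/355⌋ = 19 − 19 = 0
n=58: ⌊(59·113+319)/355⌋ − ⌊(58·113+319)/355⌋ = ⌊6986/355⌋ − ⌊6873/355⌋ = 19 − 19 = 0
n=59: ⌊(60·113+319)/355⌋ − ⌊(59·113+319)/355⌋ = ⌊7099/355⌋ − ⌊6986/355⌋ = 19 − 19 = 0
n=60: ⌊(61·113+319)/355⌋ − ⌊(60·113+319)/355⌋ = ⌊7212/355⌋ − ⌊7099/355⌋ = 20 − 19 = 1
n=61: ⌊(62·113+319)/355⌋ − ⌊(61·113+319)/355⌋ = ⌊7325/355⌋ − ⌊7212/355⌋ = 20 − 20 = 0
n=62: ⌊(63·113+319)/355⌋ − ⌊(62·113+319)/355⌋ = ⌊7438/355⌋ − ⌊7325/355⌋ = 20 − 20 = 0
n=63: ⌊(64·113+319)/355⌋ − ⌊(63·113+319)/355⌋ = ⌊7551/355⌋ − ⌊7438/355⌋ = 21 − 20 = 1
n=64: ⌊(65·113+319)/355⌋ − ⌊(64·113+319)/355⌋ = ⌊7664/355⌋ − ⌊7551/355⌋ = 21 − 21 = 0
n=65: ⌊(66·113+319)/355⌋ − ⌊(65·113+319)/355⌋ = ⌊7777/355⌋ − ⌊7664/355⌋ = 21 − 21 = 0
n=66: ⌊(67·113+319)/355⌋ − ⌊(66·113+319)/355⌋ = ⌊7890/355⌋ − ⌊7777/355⌋ = 22 − 21 = 1
n=67: ⌊(68·113+319)/355⌋ − ⌊(67·113+319)/355⌋ = ⌊8003/355⌋ − ⌊7890/355⌋ = 22 − 22 = 0
n=68: ⌊(69·113+319)/355⌋ − ⌊(68·113+319)/355⌋ = ⌊8116/355⌋ − ⌊8003/355⌋ = 22 − 22 = 0
n=69: ⌊(70·113+319)/355⌋ − ⌊(69·113+319)/355⌋ = ⌊8229/355⌋ − ⌊8116/355⌋ = 23 − 22 = 1
n=70: ⌊(71·113+319)/355⌋ − ⌊(70·113+319)/355⌋ = ⌊8342/355⌋ − ⌊8229/355⌋ = 23 − 23 = 0
n=71: ⌊(72·113+319)/355⌋ − ⌊(71·113+319)/355⌋ = ⌊8455/355⌋ − ⌊8342/355⌋ = 23 − 23 = 0
n=72: ⌊(73·113+319)/355⌋ − ⌊(72·113+319)/355⌋ = ⌊8568/355⌋ − ⌊8455/355⌋ = 24 − 23 = 1
n=73: ⌊(74·113+319)/355⌋ − ⌊(73·113+319)/355⌋ = ⌊8681/355⌋ − ⌊8568/355⌋ = 24 − 24 = 0
n=74: ⌊(75·113+319)/355⌋ − ⌊(74·113+319)/355⌋ = ⌊8794/355⌋ − ⌊8681/355⌋ = 24 − 24 = 0
n=75: ⌊(76·113+319)/355⌋ − ⌊(75·113+319)/355⌋ = ⌊8907/355⌋ − ⌊8794/355⌋ = 25 − 24 = 1
n=76: ⌊(77·113+319)/355⌋ − ⌊(76·113+319)/355⌋ = ⌊9020/355⌋ − ⌊8907/355⌋ = 25 − 25 = 0
n=77: ⌊(78·113+319)/355⌋ − ⌊(77·113+319)/355⌋ = ⌊9133/355⌋ − ⌊9020/355⌋ = 25 − 25 = 0
n=78: ⌊(79·113+319)/355⌋ − ⌊(78·113+319)/355⌋ = ⌊9246/355⌋ − ⌊9133/355⌋ = 26 − 25 = 1
n=79: ⌊(80·113+319)/355⌋ − ⌊(79·113+319)/355⌋ = ⌊9359/355⌋ − ⌊9246/355⌋ = 26 − 26 = 0
n=80: ⌊(81·113+319)/355⌋ − ⌊(80·113+319)/355⌋ = ⌊9472/355⌋ − ⌊9359/355⌋ = 26 − 26 = 0
n=81: ⌊(82·113+319)/355⌋ − ⌊(81·113+319)/355⌋ = ⌊9585/355⌋ − ⌊9472/355⌋ = 27 − 26 = 1
n=82: ⌊(83·113+319)/355⌋ − ⌊(82·113+319)/355⌋ = ⌊9698/355⌋ − ⌊9585/355⌋ = 27 − 27 = 0
n=83: ⌊(84·113+319)/355⌋ − ⌊(83·113+319)/355⌋ = ⌊9811/355⌋ − ⌊9698/355⌋ = 27 − 27 = 0
n=84: ⌊(85·113+319)/355⌋ − ⌊(84·113+319)/355⌋ = ⌊9924/355⌋ − ⌊9811/355⌋ = 27 − 27 = 0
n=85: ⌊(86·113+319)/355⌋ − ⌊(85·113+319)/355⌋ = ⌊10037/355⌋ − ⌊9924/355⌋ = 28 − 27 = 1
n=86: ⌊(87·113+319)/355⌋ − ⌊(86·113+319)/355⌋ = ⌊10150/355⌋ − ⌊10037/355⌋ = 28 − 28 = 0
n=87: ⌊(88·113+319)/355⌋ − ⌊(87·113+319)/355⌋ = ⌊10263/355⌋ − ⌊10150/355⌋ = 28 − 28 = 0
n=88: ⌊(89·113+319)/355⌋ − ⌊(88·113+319)/355⌋ = ⌊10376/355⌋ − ⌊10263/355⌋ = 29 − 28 = 1
n=89: ⌊(90·113+319)/355⌋ − ⌊(89·113+319)/355⌋ = ⌊10489/355⌋ − ⌊10376/355⌋ = 29 − 29 = 0
n=90: ⌊(91·113+319)/355⌋ − ⌊(90·113+319)/355⌋ = ⌊10602/355⌋ − ⌊10489/355⌋ = 29 − 29 = 0
n=91: ⌊(92·113+319)/355⌋ − ⌊(91·113+319)/355⌋ = ⌊10715/355⌋ − ⌊10602/355⌋ = 30 − 29 = 1
n=92: ⌊(93·113+319)/355⌋ − ⌊(92·113+319)/355⌋ = ⌊10828/355⌋ − ⌊10715/355⌋ = 30 − 30 = 0
n=93: ⌊(94·113+319)/355⌋ − ⌊(93·113+319)/355⌋ = ⌊10941/355⌋ − ⌊10828/355⌋ = 30 − 30 = 0

1001001001001000100100100100100100100010010010010010010010001001001001001001001001000100100100


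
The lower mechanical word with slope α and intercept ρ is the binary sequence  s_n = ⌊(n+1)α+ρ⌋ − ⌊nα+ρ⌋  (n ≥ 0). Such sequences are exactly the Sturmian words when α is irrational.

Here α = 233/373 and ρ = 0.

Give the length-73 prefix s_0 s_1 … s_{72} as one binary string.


0101101011011010110110101101101011011010110110101101101011011010110110101

n=0: ⌊(1·233)/373⌋ − ⌊(0·233)/373⌋ = ⌊233/373⌋ − ⌊0/373⌋ = 0 − 0 = 0
n=1: ⌊(2·233)/373⌋ − ⌊(1·233)/373⌋ = ⌊466/373⌋ − ⌊233/373⌋ = 1 − 0 = 1
n=2: ⌊(3·233)/373⌋ − ⌊(2·233)/373⌋ = ⌊699/373⌋ − ⌊466/373⌋ = 1 − 1 = 0
n=3: ⌊(4·233)/373⌋ − ⌊(3·233)/373⌋ = ⌊932/373⌋ − ⌊699/373⌋ = 2 − 1 = 1
n=4: ⌊(5·233)/373⌋ − ⌊(4·233)/373⌋ = ⌊1165/373⌋ − ⌊932/373⌋ = 3 − 2 = 1
n=5: ⌊(6·233)/373⌋ − ⌊(5·233)/373⌋ = ⌊1398/373⌋ − ⌊1165/373⌋ = 3 − 3 = 0
n=6: ⌊(7·233)/373⌋ − ⌊(6·233)/373⌋ = ⌊1631/373⌋ − ⌊1398/373⌋ = 4 − 3 = 1
n=7: ⌊(8·233)/373⌋ − ⌊(7·233)/373⌋ = ⌊1864/373⌋ − ⌊1631/373⌋ = 4 − 4 = 0
n=8: ⌊(9·233)/373⌋ − ⌊(8·233)/373⌋ = ⌊2097/373⌋ − ⌊1864/373⌋ = 5 − 4 = 1
n=9: ⌊(10·233)/373⌋ − ⌊(9·233)/373⌋ = ⌊2330/373⌋ − ⌊2097/373⌋ = 6 − 5 = 1
n=10: ⌊(11·233)/373⌋ − ⌊(10·233)/373⌋ = ⌊2563/373⌋ − ⌊2330/373⌋ = 6 − 6 = 0
n=11: ⌊(12·233)/373⌋ − ⌊(11·233)/373⌋ = ⌊2796/373⌋ − ⌊2563/373⌋ = 7 − 6 = 1
n=12: ⌊(13·233)/373⌋ − ⌊(12·233)/373⌋ = ⌊3029/373⌋ − ⌊2796/373⌋ = 8 − 7 = 1
n=13: ⌊(14·233)/373⌋ − ⌊(13·233)/373⌋ = ⌊3262/373⌋ − ⌊3029/373⌋ = 8 − 8 = 0
n=14: ⌊(15·233)/373⌋ − ⌊(14·233)/373⌋ = ⌊3495/373⌋ − ⌊3262/373⌋ = 9 − 8 = 1
n=15: ⌊(16·233)/373⌋ − ⌊(15·233)/373⌋ = ⌊3728/373⌋ − ⌊3495/373⌋ = 9 − 9 = 0
n=16: ⌊(17·233)/373⌋ − ⌊(16·233)/373⌋ = ⌊3961/373⌋ − ⌊3728/373⌋ = 10 − 9 = 1
n=17: ⌊(18·233)/373⌋ − ⌊(17·233)/373⌋ = ⌊4194/373⌋ − ⌊3961/373⌋ = 11 − 10 = 1
n=18: ⌊(19·233)/373⌋ − ⌊(18·233)/373⌋ = ⌊4427/373⌋ − ⌊4194/373⌋ = 11 − 11 = 0
n=19: ⌊(20·233)/373⌋ − ⌊(19·233)/373⌋ = ⌊4660/373⌋ − ⌊4427/373⌋ = 12 − 11 = 1
n=20: ⌊(21·233)/373⌋ − ⌊(20·233)/373⌋ = ⌊4893/373⌋ − ⌊4660/373⌋ = 13 − 12 = 1
n=21: ⌊(22·233)/373⌋ − ⌊(21·233)/373⌋ = ⌊5126/373⌋ − ⌊4893/373⌋ = 13 − 13 = 0
n=22: ⌊(23·233)/373⌋ − ⌊(22·233)/373⌋ = ⌊5359/373⌋ − ⌊5126/373⌋ = 14 − 13 = 1
n=23: ⌊(24·233)/373⌋ − ⌊(23·233)/373⌋ = ⌊5592/373⌋ − ⌊5359/373⌋ = 14 − 14 = 0
n=24: ⌊(25·233)/373⌋ − ⌊(24·233)/373⌋ = ⌊5825/373⌋ − ⌊5592/373⌋ = 15 − 14 = 1
n=25: ⌊(26·233)/373⌋ − ⌊(25·233)/373⌋ = ⌊6058/373⌋ − ⌊5825/373⌋ = 16 − 15 = 1
n=26: ⌊(27·233)/373⌋ − ⌊(26·233)/373⌋ = ⌊6291/373⌋ − ⌊6058/373⌋ = 16 − 16 = 0
n=27: ⌊(28·233)/373⌋ − ⌊(27·233)/373⌋ = ⌊6524/373⌋ − ⌊6291/373⌋ = 17 − 16 = 1
n=28: ⌊(29·233)/373⌋ − ⌊(28·233)/373⌋ = ⌊6757/373⌋ − ⌊6524/373⌋ = 18 − 17 = 1
n=29: ⌊(30·233)/373⌋ − ⌊(29·233)/373⌋ = ⌊6990/373⌋ − ⌊6757/373⌋ = 18 − 18 = 0
n=30: ⌊(31·233)/373⌋ − ⌊(30·233)/373⌋ = ⌊7223/373⌋ − ⌊6990/373⌋ = 19 − 18 = 1
n=31: ⌊(32·233)/373⌋ − ⌊(31·233)/373⌋ = ⌊7456/373⌋ − ⌊7223/373⌋ = 19 − 19 = 0
n=32: ⌊(33·233)/373⌋ − ⌊(32·233)/373⌋ = ⌊7689/373⌋ − ⌊7456/373⌋ = 20 − 19 = 1
n=33: ⌊(34·233)/373⌋ − ⌊(33·233)/373⌋ = ⌊7922/373⌋ − ⌊7689/373⌋ = 21 − 20 = 1
n=34: ⌊(35·233)/373⌋ − ⌊(34·233)/373⌋ = ⌊8155/373⌋ − ⌊7922/373⌋ = 21 − 21 = 0
n=35: ⌊(36·233)/373⌋ − ⌊(35·233)/373⌋ = ⌊8388/373⌋ − ⌊8155/373⌋ = 22 − 21 = 1
n=36: ⌊(37·233)/373⌋ − ⌊(36·233)/373⌋ = ⌊8621/373⌋ − ⌊8388/373⌋ = 23 − 22 = 1
n=37: ⌊(38·233)/373⌋ − ⌊(37·233)/373⌋ = ⌊8854/373⌋ − ⌊8621/373⌋ = 23 − 23 = 0
n=38: ⌊(39·233)/373⌋ − ⌊(38·233)/373⌋ = ⌊9087/373⌋ − ⌊8854/373⌋ = 24 − 23 = 1
n=39: ⌊(40·233)/373⌋ − ⌊(39·233)/373⌋ = ⌊9320/373⌋ − ⌊9087/373⌋ = 24 − 24 = 0
n=40: ⌊(41·233)/373⌋ − ⌊(40·233)/373⌋ = ⌊9553/373⌋ − ⌊9320/373⌋ = 25 − 24 = 1
n=41: ⌊(42·233)/373⌋ − ⌊(41·233)/373⌋ = ⌊9786/373⌋ − ⌊9553/373⌋ = 26 − 25 = 1
n=42: ⌊(43·233)/373⌋ − ⌊(42·233)/373⌋ = ⌊10019/373⌋ − ⌊9786/373⌋ = 26 − 26 = 0
n=43: ⌊(44·233)/373⌋ − ⌊(43·233)/373⌋ = ⌊10252/373⌋ − ⌊10019/373⌋ = 27 − 26 = 1
n=44: ⌊(45·233)/373⌋ − ⌊(44·233)/373⌋ = ⌊10485/373⌋ − ⌊10252/373⌋ = 28 − 27 = 1
n=45: ⌊(46·233)/373⌋ − ⌊(45·233)/373⌋ = ⌊10718/373⌋ − ⌊10485/373⌋ = 28 − 28 = 0
n=46: ⌊(47·233)/373⌋ − ⌊(46·233)/373⌋ = ⌊10951/373⌋ − ⌊10718/373⌋ = 29 − 28 = 1
n=47: ⌊(48·233)/373⌋ − ⌊(47·233)/373⌋ = ⌊11184/373⌋ − ⌊10951/373⌋ = 29 − 29 = 0
n=48: ⌊(49·233)/373⌋ − ⌊(48·233)/373⌋ = ⌊11417/373⌋ − ⌊11184/373⌋ = 30 − 29 = 1
n=49: ⌊(50·233)/373⌋ − ⌊(49·233)/373⌋ = ⌊11650/373⌋ − ⌊11417/373⌋ = 31 − 30 = 1
n=50: ⌊(51·233)/373⌋ − ⌊(50·233)/373⌋ = ⌊11883/373⌋ − ⌊11650/373⌋ = 31 − 31 = 0
n=51: ⌊(52·233)/373⌋ − ⌊(51·233)/373⌋ = ⌊12116/373⌋ − ⌊11883/373⌋ = 32 − 31 = 1
n=52: ⌊(53·233)/373⌋ − ⌊(52·233)/373⌋ = ⌊12349/373⌋ − ⌊12116/373⌋ = 33 − 32 = 1
n=53: ⌊(54·233)/373⌋ − ⌊(53·233)/373⌋ = ⌊12582/373⌋ − ⌊12349/373⌋ = 33 − 33 = 0
n=54: ⌊(55·233)/373⌋ − ⌊(54·233)/373⌋ = ⌊12815/373⌋ − ⌊12582/373⌋ = 34 − 33 = 1
n=55: ⌊(56·233)/373⌋ − ⌊(55·233)/373⌋ = ⌊13048/373⌋ − ⌊12815/373⌋ = 34 − 34 = 0
n=56: ⌊(57·233)/373⌋ − ⌊(56·233)/373⌋ = ⌊13281/373⌋ − ⌊13048/373⌋ = 35 − 34 = 1
n=57: ⌊(58·233)/373⌋ − ⌊(57·233)/373⌋ = ⌊13514/373⌋ − ⌊13281/373⌋ = 36 − 35 = 1
n=58: ⌊(59·233)/373⌋ − ⌊(58·233)/373⌋ = ⌊13747/373⌋ − ⌊13514/373⌋ = 36 − 36 = 0
n=59: ⌊(60·233)/373⌋ − ⌊(59·233)/373⌋ = ⌊13980/373⌋ − ⌊13747/373⌋ = 37 − 36 = 1
n=60: ⌊(61·233)/373⌋ − ⌊(60·233)/373⌋ = ⌊14213/373⌋ − ⌊13980/373⌋ = 38 − 37 = 1
n=61: ⌊(62·233)/373⌋ − ⌊(61·233)/373⌋ = ⌊14446/373⌋ − ⌊14213/373⌋ = 38 − 38 = 0
n=62: ⌊(63·233)/373⌋ − ⌊(62·233)/373⌋ = ⌊14679/373⌋ − ⌊14446/373⌋ = 39 − 38 = 1
n=63: ⌊(64·233)/373⌋ − ⌊(63·233)/373⌋ = ⌊14912/373⌋ − ⌊14679/373⌋ = 39 − 39 = 0
n=64: ⌊(65·233)/373⌋ − ⌊(64·233)/373⌋ = ⌊15145/373⌋ − ⌊14912/373⌋ = 40 − 39 = 1
n=65: ⌊(66·233)/373⌋ − ⌊(65·233)/373⌋ = ⌊15378/373⌋ − ⌊15145/373⌋ = 41 − 40 = 1
n=66: ⌊(67·233)/373⌋ − ⌊(66·233)/373⌋ = ⌊15611/373⌋ − ⌊15378/373⌋ = 41 − 41 = 0
n=67: ⌊(68·233)/373⌋ − ⌊(67·233)/373⌋ = ⌊15844/373⌋ − ⌊15611/373⌋ = 42 − 41 = 1
n=68: ⌊(69·233)/373⌋ − ⌊(68·233)/373⌋ = ⌊16077/373⌋ − ⌊15844/373⌋ = 43 − 42 = 1
n=69: ⌊(70·233)/373⌋ − ⌊(69·233)/373⌋ = ⌊16310/373⌋ − ⌊16077/373⌋ = 43 − 43 = 0
n=70: ⌊(71·233)/373⌋ − ⌊(70·233)/373⌋ = ⌊16543/373⌋ − ⌊16310/373⌋ = 44 − 43 = 1
n=71: ⌊(72·233)/373⌋ − ⌊(71·233)/373⌋ = ⌊16776/373⌋ − ⌊16543/373⌋ = 44 − 44 = 0
n=72: ⌊(73·233)/373⌋ − ⌊(72·233)/373⌋ = ⌊17009/373⌋ − ⌊16776/373⌋ = 45 − 44 = 1


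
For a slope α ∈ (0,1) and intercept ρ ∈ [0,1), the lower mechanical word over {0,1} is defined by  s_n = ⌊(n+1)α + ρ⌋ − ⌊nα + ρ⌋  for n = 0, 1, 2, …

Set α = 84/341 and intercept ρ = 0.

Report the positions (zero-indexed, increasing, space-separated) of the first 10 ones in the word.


4 8 12 16 20 24 28 32 36 40

n=0: ⌊84/341⌋−⌊0/341⌋ = 0−0 = 0
n=1: ⌊168/341⌋−⌊84/341⌋ = 0−0 = 0
n=2: ⌊252/341⌋−⌊168/341⌋ = 0−0 = 0
n=3: ⌊336/341⌋−⌊252/341⌋ = 0−0 = 0
n=4: ⌊420/341⌋−⌊336/341⌋ = 1−0 = 1  ← one
n=5: ⌊504/341⌋−⌊420/341⌋ = 1−1 = 0
n=6: ⌊588/341⌋−⌊504/341⌋ = 1−1 = 0
n=7: ⌊672/341⌋−⌊588/341⌋ = 1−1 = 0
n=8: ⌊756/341⌋−⌊672/341⌋ = 2−1 = 1  ← one
n=9: ⌊840/341⌋−⌊756/341⌋ = 2−2 = 0
n=10: ⌊924/341⌋−⌊840/341⌋ = 2−2 = 0
n=11: ⌊1008/341⌋−⌊924/341⌋ = 2−2 = 0
n=12: ⌊1092/341⌋−⌊1008/341⌋ = 3−2 = 1  ← one
n=13: ⌊1176/341⌋−⌊1092/341⌋ = 3−3 = 0
n=14: ⌊1260/341⌋−⌊1176/341⌋ = 3−3 = 0
n=15: ⌊1344/341⌋−⌊1260/341⌋ = 3−3 = 0
n=16: ⌊1428/341⌋−⌊1344/341⌋ = 4−3 = 1  ← one
n=17: ⌊1512/341⌋−⌊1428/341⌋ = 4−4 = 0
n=18: ⌊1596/341⌋−⌊1512/341⌋ = 4−4 = 0
n=19: ⌊1680/341⌋−⌊1596/341⌋ = 4−4 = 0
n=20: ⌊1764/341⌋−⌊1680/341⌋ = 5−4 = 1  ← one
n=21: ⌊1848/341⌋−⌊1764/341⌋ = 5−5 = 0
n=22: ⌊1932/341⌋−⌊1848/341⌋ = 5−5 = 0
n=23: ⌊2016/341⌋−⌊1932/341⌋ = 5−5 = 0
n=24: ⌊2100/341⌋−⌊2016/341⌋ = 6−5 = 1  ← one
n=25: ⌊2184/341⌋−⌊2100/341⌋ = 6−6 = 0
n=26: ⌊2268/341⌋−⌊2184/341⌋ = 6−6 = 0
n=27: ⌊2352/341⌋−⌊2268/341⌋ = 6−6 = 0
n=28: ⌊2436/341⌋−⌊2352/341⌋ = 7−6 = 1  ← one
n=29: ⌊2520/341⌋−⌊2436/341⌋ = 7−7 = 0
n=30: ⌊2604/341⌋−⌊2520/341⌋ = 7−7 = 0
n=31: ⌊2688/341⌋−⌊2604/341⌋ = 7−7 = 0
n=32: ⌊2772/341⌋−⌊2688/341⌋ = 8−7 = 1  ← one
n=33: ⌊2856/341⌋−⌊2772/341⌋ = 8−8 = 0
n=34: ⌊2940/341⌋−⌊2856/341⌋ = 8−8 = 0
n=35: ⌊3024/341⌋−⌊2940/341⌋ = 8−8 = 0
n=36: ⌊3108/341⌋−⌊3024/341⌋ = 9−8 = 1  ← one
n=37: ⌊3192/341⌋−⌊3108/341⌋ = 9−9 = 0
n=38: ⌊3276/341⌋−⌊3192/341⌋ = 9−9 = 0
n=39: ⌊3360/341⌋−⌊3276/341⌋ = 9−9 = 0
n=40: ⌊3444/341⌋−⌊3360/341⌋ = 10−9 = 1  ← one
positions of the first 10 ones: 4 8 12 16 20 24 28 32 36 40


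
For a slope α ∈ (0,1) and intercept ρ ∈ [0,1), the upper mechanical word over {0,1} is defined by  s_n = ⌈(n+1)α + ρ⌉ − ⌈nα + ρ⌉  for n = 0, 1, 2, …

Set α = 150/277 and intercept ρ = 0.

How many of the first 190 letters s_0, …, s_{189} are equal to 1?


#1s = Σ_{n=0}^{189} s_n = Σ_{n=0}^{189} (⌈(n+1)α+ρ⌉ − ⌈nα+ρ⌉)
the sum telescopes: every ⌈nα+ρ⌉ with 0 < n < 190 appears once with + and once with −, leaving ⌈190α+ρ⌉ − ⌈0·α+ρ⌉
190α + ρ = (190·150) / 277 = 28500/277
ρ = 0/277
⌈28500/277⌉ = 103,  ⌈0/277⌉ = 0
#1s = 103 − 0 = 103

103


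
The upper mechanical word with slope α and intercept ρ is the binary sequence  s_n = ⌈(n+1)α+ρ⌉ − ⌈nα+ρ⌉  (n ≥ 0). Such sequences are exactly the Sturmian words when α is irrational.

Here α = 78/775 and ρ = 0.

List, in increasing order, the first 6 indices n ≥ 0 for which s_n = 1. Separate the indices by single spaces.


0 9 19 29 39 49

n=0: ⌈78/775⌉−⌈0/775⌉ = 1−0 = 1  ← one
n=1: ⌈156/775⌉−⌈78/775⌉ = 1−1 = 0
n=2: ⌈234/775⌉−⌈156/775⌉ = 1−1 = 0
n=3: ⌈312/775⌉−⌈234/775⌉ = 1−1 = 0
n=4: ⌈390/775⌉−⌈312/775⌉ = 1−1 = 0
n=5: ⌈468/775⌉−⌈390/775⌉ = 1−1 = 0
n=6: ⌈546/775⌉−⌈468/775⌉ = 1−1 = 0
n=7: ⌈624/775⌉−⌈546/775⌉ = 1−1 = 0
n=8: ⌈702/775⌉−⌈624/775⌉ = 1−1 = 0
n=9: ⌈780/775⌉−⌈702/775⌉ = 2−1 = 1  ← one
n=10: ⌈858/775⌉−⌈780/775⌉ = 2−2 = 0
n=11: ⌈936/775⌉−⌈858/775⌉ = 2−2 = 0
n=12: ⌈1014/775⌉−⌈936/775⌉ = 2−2 = 0
n=13: ⌈1092/775⌉−⌈1014/775⌉ = 2−2 = 0
n=14: ⌈1170/775⌉−⌈1092/775⌉ = 2−2 = 0
n=15: ⌈1248/775⌉−⌈1170/775⌉ = 2−2 = 0
n=16: ⌈1326/775⌉−⌈1248/775⌉ = 2−2 = 0
n=17: ⌈1404/775⌉−⌈1326/775⌉ = 2−2 = 0
n=18: ⌈1482/775⌉−⌈1404/775⌉ = 2−2 = 0
n=19: ⌈1560/775⌉−⌈1482/775⌉ = 3−2 = 1  ← one
n=20: ⌈1638/775⌉−⌈1560/775⌉ = 3−3 = 0
n=21: ⌈1716/775⌉−⌈1638/775⌉ = 3−3 = 0
n=22: ⌈1794/775⌉−⌈1716/775⌉ = 3−3 = 0
n=23: ⌈1872/775⌉−⌈1794/775⌉ = 3−3 = 0
n=24: ⌈1950/775⌉−⌈1872/775⌉ = 3−3 = 0
n=25: ⌈2028/775⌉−⌈1950/775⌉ = 3−3 = 0
n=26: ⌈2106/775⌉−⌈2028/775⌉ = 3−3 = 0
n=27: ⌈2184/775⌉−⌈2106/775⌉ = 3−3 = 0
n=28: ⌈2262/775⌉−⌈2184/775⌉ = 3−3 = 0
n=29: ⌈2340/775⌉−⌈2262/775⌉ = 4−3 = 1  ← one
n=30: ⌈2418/775⌉−⌈2340/775⌉ = 4−4 = 0
n=31: ⌈2496/775⌉−⌈2418/775⌉ = 4−4 = 0
n=32: ⌈2574/775⌉−⌈2496/775⌉ = 4−4 = 0
n=33: ⌈2652/775⌉−⌈2574/775⌉ = 4−4 = 0
n=34: ⌈2730/775⌉−⌈2652/775⌉ = 4−4 = 0
n=35: ⌈2808/775⌉−⌈2730/775⌉ = 4−4 = 0
n=36: ⌈2886/775⌉−⌈2808/775⌉ = 4−4 = 0
n=37: ⌈2964/775⌉−⌈2886/775⌉ = 4−4 = 0
n=38: ⌈3042/775⌉−⌈2964/775⌉ = 4−4 = 0
n=39: ⌈3120/775⌉−⌈3042/775⌉ = 5−4 = 1  ← one
n=40: ⌈3198/775⌉−⌈3120/775⌉ = 5−5 = 0
n=41: ⌈3276/775⌉−⌈3198/775⌉ = 5−5 = 0
n=42: ⌈3354/775⌉−⌈3276/775⌉ = 5−5 = 0
n=43: ⌈3432/775⌉−⌈3354/775⌉ = 5−5 = 0
n=44: ⌈3510/775⌉−⌈3432/775⌉ = 5−5 = 0
n=45: ⌈3588/775⌉−⌈3510/775⌉ = 5−5 = 0
n=46: ⌈3666/775⌉−⌈3588/775⌉ = 5−5 = 0
n=47: ⌈3744/775⌉−⌈3666/775⌉ = 5−5 = 0
n=48: ⌈3822/775⌉−⌈3744/775⌉ = 5−5 = 0
n=49: ⌈3900/775⌉−⌈3822/775⌉ = 6−5 = 1  ← one
positions of the first 6 ones: 0 9 19 29 39 49


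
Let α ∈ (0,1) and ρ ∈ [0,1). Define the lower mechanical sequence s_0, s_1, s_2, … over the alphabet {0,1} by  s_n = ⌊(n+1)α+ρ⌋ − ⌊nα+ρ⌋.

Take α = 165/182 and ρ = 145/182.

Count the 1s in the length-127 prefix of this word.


115

#1s = Σ_{n=0}^{126} s_n = Σ_{n=0}^{126} (⌊(n+1)α+ρ⌋ − ⌊nα+ρ⌋)
the sum telescopes: every ⌊nα+ρ⌋ with 0 < n < 127 appears once with + and once with −, leaving ⌊127α+ρ⌋ − ⌊0·α+ρ⌋
127α + ρ = (127·165 + 145) / 182 = 21100/182
ρ = 145/182
⌊21100/182⌋ = 115,  ⌊145/182⌋ = 0
#1s = 115 − 0 = 115


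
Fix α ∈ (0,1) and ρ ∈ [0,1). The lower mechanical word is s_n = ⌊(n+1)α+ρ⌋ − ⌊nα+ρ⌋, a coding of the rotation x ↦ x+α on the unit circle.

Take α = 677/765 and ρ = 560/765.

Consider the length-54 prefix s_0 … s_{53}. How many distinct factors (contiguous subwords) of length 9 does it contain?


10

t_n = ⌊(n·677+560)/765⌋ for n = 0 … 54:
  n=0…9: ⌊560/765⌋=0 ⌊1237/765⌋=1 ⌊1914/765⌋=2 ⌊2591/765⌋=3 ⌊3268/765⌋=4 ⌊3945/765⌋=5 ⌊4622/765⌋=6 ⌊5299/765⌋=6 ⌊5976/765⌋=7 ⌊6653/765⌋=8
  n=10…19: ⌊7330/765⌋=9 ⌊8007/765⌋=10 ⌊8684/765⌋=11 ⌊9361/765⌋=12 ⌊10038/765⌋=13 ⌊10715/765⌋=14 ⌊11392/765⌋=14 ⌊12069/765⌋=15 ⌊12746/765⌋=16 ⌊13423/765⌋=17
  n=20…29: ⌊14100/765⌋=18 ⌊14777/765⌋=19 ⌊15454/765⌋=20 ⌊16131/765⌋=21 ⌊16808/765⌋=21 ⌊17485/765⌋=22 ⌊18162/765⌋=23 ⌊18839/765⌋=24 ⌊19516/765⌋=25 ⌊20193/765⌋=26
  n=30…39: ⌊20870/765⌋=27 ⌊21547/765⌋=28 ⌊22224/765⌋=29 ⌊22901/765⌋=29 ⌊23578/765⌋=30 ⌊24255/765⌋=31 ⌊24932/765⌋=32 ⌊25609/765⌋=33 ⌊26286/765⌋=34 ⌊26963/765⌋=35
  n=40…49: ⌊27640/765⌋=36 ⌊28317/765⌋=37 ⌊28994/765⌋=37 ⌊29671/765⌋=38 ⌊30348/765⌋=39 ⌊31025/765⌋=40 ⌊31702/765⌋=41 ⌊32379/765⌋=42 ⌊33056/765⌋=43 ⌊33733/765⌋=44
  n=50…54: ⌊34410/765⌋=44 ⌊35087/765⌋=45 ⌊35764/765⌋=46 ⌊36441/765⌋=47 ⌊37118/765⌋=48
s_n = t_(n+1) − t_n for n = 0 … 53 gives
prefix = 111111011111111011111110111111110111111110111111101111
slide a length-9 window over [0..8] … [45..53] (46 windows); first occurrence of each distinct factor:
  [  0..  8] 111111011
  [  1..  9] 111110111
  [  2.. 10] 111101111
  [  3.. 11] 111011111
  [  4.. 12] 110111111
  [  5.. 13] 101111111
  [  6.. 14] 011111111
  [  7.. 15] 111111110
  [  8.. 16] 111111101
  [ 15.. 23] 011111110
  (the other 36 windows repeat one of these)
distinct factors: {011111110, 011111111, 101111111, 110111111, 111011111, 111101111, 111110111, 111111011, 111111101, 111111110}
count = 10  (Sturmian bound for length 9 is 10)


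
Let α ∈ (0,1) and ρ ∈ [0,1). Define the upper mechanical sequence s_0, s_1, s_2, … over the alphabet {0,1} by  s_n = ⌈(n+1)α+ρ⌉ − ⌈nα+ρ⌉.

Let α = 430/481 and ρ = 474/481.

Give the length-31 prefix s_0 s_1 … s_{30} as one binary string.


1111111110111111110111111111011

n=0: ⌈(1·430+474)/481⌉ − ⌈(0·430+474)/481⌉ = ⌈904/481⌉ − ⌈474/481⌉ = 2 − 1 = 1
n=1: ⌈(2·430+474)/481⌉ − ⌈(1·430+474)/481⌉ = ⌈1334/481⌉ − ⌈904/481⌉ = 3 − 2 = 1
n=2: ⌈(3·430+474)/481⌉ − ⌈(2·430+474)/481⌉ = ⌈1764/481⌉ − ⌈1334/481⌉ = 4 − 3 = 1
n=3: ⌈(4·430+474)/481⌉ − ⌈(3·430+474)/481⌉ = ⌈2194/481⌉ − ⌈1764/481⌉ = 5 − 4 = 1
n=4: ⌈(5·430+474)/481⌉ − ⌈(4·430+474)/481⌉ = ⌈2624/481⌉ − ⌈2194/481⌉ = 6 − 5 = 1
n=5: ⌈(6·430+474)/481⌉ − ⌈(5·430+474)/481⌉ = ⌈3054/481⌉ − ⌈2624/481⌉ = 7 − 6 = 1
n=6: ⌈(7·430+474)/481⌉ − ⌈(6·430+474)/481⌉ = ⌈3484/481⌉ − ⌈3054/481⌉ = 8 − 7 = 1
n=7: ⌈(8·430+474)/481⌉ − ⌈(7·430+474)/481⌉ = ⌈3914/481⌉ − ⌈3484/481⌉ = 9 − 8 = 1
n=8: ⌈(9·430+474)/481⌉ − ⌈(8·430+474)/481⌉ = ⌈4344/481⌉ − ⌈3914/481⌉ = 10 − 9 = 1
n=9: ⌈(10·430+474)/481⌉ − ⌈(9·430+474)/481⌉ = ⌈4774/481⌉ − ⌈4344/481⌉ = 10 − 10 = 0
n=10: ⌈(11·430+474)/481⌉ − ⌈(10·430+474)/481⌉ = ⌈5204/481⌉ − ⌈4774/481⌉ = 11 − 10 = 1
n=11: ⌈(12·430+474)/481⌉ − ⌈(11·430+474)/481⌉ = ⌈5634/481⌉ − ⌈5204/481⌉ = 12 − 11 = 1
n=12: ⌈(13·430+474)/481⌉ − ⌈(12·430+474)/481⌉ = ⌈6064/481⌉ − ⌈5634/481⌉ = 13 − 12 = 1
n=13: ⌈(14·430+474)/481⌉ − ⌈(13·430+474)/481⌉ = ⌈6494/481⌉ − ⌈6064/481⌉ = 14 − 13 = 1
n=14: ⌈(15·430+474)/481⌉ − ⌈(14·430+474)/481⌉ = ⌈6924/481⌉ − ⌈6494/481⌉ = 15 − 14 = 1
n=15: ⌈(16·430+474)/481⌉ − ⌈(15·430+474)/481⌉ = ⌈7354/481⌉ − ⌈6924/481⌉ = 16 − 15 = 1
n=16: ⌈(17·430+474)/481⌉ − ⌈(16·430+474)/481⌉ = ⌈7784/481⌉ − ⌈7354/481⌉ = 17 − 16 = 1
n=17: ⌈(18·430+474)/481⌉ − ⌈(17·430+474)/481⌉ = ⌈8214/481⌉ − ⌈7784/481⌉ = 18 − 17 = 1
n=18: ⌈(19·430+474)/481⌉ − ⌈(18·430+474)/481⌉ = ⌈8644/481⌉ − ⌈8214/481⌉ = 18 − 18 = 0
n=19: ⌈(20·430+474)/481⌉ − ⌈(19·430+474)/481⌉ = ⌈9074/481⌉ − ⌈8644/481⌉ = 19 − 18 = 1
n=20: ⌈(21·430+474)/481⌉ − ⌈(20·430+474)/481⌉ = ⌈9504/481⌉ − ⌈9074/481⌉ = 20 − 19 = 1
n=21: ⌈(22·430+474)/481⌉ − ⌈(21·430+474)/481⌉ = ⌈9934/481⌉ − ⌈9504/481⌉ = 21 − 20 = 1
n=22: ⌈(23·430+474)/481⌉ − ⌈(22·430+474)/481⌉ = ⌈10364/481⌉ − ⌈9934/481⌉ = 22 − 21 = 1
n=23: ⌈(24·430+474)/481⌉ − ⌈(23·430+474)/481⌉ = ⌈10794/481⌉ − ⌈10364/481⌉ = 23 − 22 = 1
n=24: ⌈(25·430+474)/481⌉ − ⌈(24·430+474)/481⌉ = ⌈11224/481⌉ − ⌈10794/481⌉ = 24 − 23 = 1
n=25: ⌈(26·430+474)/481⌉ − ⌈(25·430+474)/481⌉ = ⌈11654/481⌉ − ⌈11224/481⌉ = 25 − 24 = 1
n=26: ⌈(27·430+474)/481⌉ − ⌈(26·430+474)/481⌉ = ⌈12084/481⌉ − ⌈11654/481⌉ = 26 − 25 = 1
n=27: ⌈(28·430+474)/481⌉ − ⌈(27·430+474)/481⌉ = ⌈12514/481⌉ − ⌈12084/481⌉ = 27 − 26 = 1
n=28: ⌈(29·430+474)/481⌉ − ⌈(28·430+474)/481⌉ = ⌈12944/481⌉ − ⌈12514/481⌉ = 27 − 27 = 0
n=29: ⌈(30·430+474)/481⌉ − ⌈(29·430+474)/481⌉ = ⌈13374/481⌉ − ⌈12944/481⌉ = 28 − 27 = 1
n=30: ⌈(31·430+474)/481⌉ − ⌈(30·430+474)/481⌉ = ⌈13804/481⌉ − ⌈13374/481⌉ = 29 − 28 = 1
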